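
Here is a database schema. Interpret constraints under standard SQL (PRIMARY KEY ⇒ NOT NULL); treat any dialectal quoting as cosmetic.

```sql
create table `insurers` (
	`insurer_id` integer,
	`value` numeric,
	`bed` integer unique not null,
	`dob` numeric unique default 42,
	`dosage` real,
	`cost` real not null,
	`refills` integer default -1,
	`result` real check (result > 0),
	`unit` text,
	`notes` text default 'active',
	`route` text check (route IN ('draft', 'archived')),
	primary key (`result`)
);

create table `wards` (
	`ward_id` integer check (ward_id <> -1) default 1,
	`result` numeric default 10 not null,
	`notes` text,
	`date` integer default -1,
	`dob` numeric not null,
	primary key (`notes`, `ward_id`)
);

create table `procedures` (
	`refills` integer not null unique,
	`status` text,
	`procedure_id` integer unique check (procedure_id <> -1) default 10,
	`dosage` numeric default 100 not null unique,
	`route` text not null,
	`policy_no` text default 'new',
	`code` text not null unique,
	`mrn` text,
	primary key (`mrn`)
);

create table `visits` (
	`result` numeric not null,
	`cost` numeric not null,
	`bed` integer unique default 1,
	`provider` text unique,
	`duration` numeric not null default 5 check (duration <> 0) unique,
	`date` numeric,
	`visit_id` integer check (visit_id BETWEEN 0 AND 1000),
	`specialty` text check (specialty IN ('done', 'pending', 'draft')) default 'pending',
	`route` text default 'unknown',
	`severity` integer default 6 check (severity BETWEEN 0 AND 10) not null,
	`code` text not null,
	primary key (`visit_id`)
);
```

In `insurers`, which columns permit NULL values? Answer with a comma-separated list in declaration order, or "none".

insurer_id, value, dob, dosage, refills, unit, notes, route

- insurer_id: no NOT NULL constraint applies → nullable.
- value: no NOT NULL constraint applies → nullable.
- bed: declared NOT NULL → not nullable.
- dob: UNIQUE does not imply NOT NULL → nullable.
- dosage: no NOT NULL constraint applies → nullable.
- cost: declared NOT NULL → not nullable.
- refills: DEFAULT only fills an omitted column; an explicit NULL is still allowed → nullable.
- result: part of the PRIMARY KEY, which implies NOT NULL → not nullable.
- unit: no NOT NULL constraint applies → nullable.
- notes: DEFAULT only fills an omitted column; an explicit NULL is still allowed → nullable.
- route: CHECK does not forbid NULL (a CHECK constraint passes when its expression is NULL) → nullable.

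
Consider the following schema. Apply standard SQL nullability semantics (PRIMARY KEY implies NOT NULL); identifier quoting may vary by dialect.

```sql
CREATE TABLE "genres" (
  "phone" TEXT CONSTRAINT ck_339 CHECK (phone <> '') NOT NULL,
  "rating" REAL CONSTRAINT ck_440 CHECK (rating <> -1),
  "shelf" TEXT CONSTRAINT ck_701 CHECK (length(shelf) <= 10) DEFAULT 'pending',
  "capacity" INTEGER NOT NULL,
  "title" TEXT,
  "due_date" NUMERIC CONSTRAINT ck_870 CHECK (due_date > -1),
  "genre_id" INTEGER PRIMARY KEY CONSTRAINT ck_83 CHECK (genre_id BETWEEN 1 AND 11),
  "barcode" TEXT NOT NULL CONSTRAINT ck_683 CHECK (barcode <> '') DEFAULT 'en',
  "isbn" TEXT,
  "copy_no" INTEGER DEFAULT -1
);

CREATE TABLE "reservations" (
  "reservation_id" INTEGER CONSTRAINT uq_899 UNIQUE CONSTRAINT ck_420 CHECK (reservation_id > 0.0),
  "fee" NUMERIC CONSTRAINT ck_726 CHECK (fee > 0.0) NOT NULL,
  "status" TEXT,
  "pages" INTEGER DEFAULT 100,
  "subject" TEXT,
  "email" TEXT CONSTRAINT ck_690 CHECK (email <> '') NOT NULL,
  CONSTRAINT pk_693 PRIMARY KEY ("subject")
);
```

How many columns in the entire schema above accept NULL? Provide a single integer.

genres: 6 nullable (rating, shelf, title, due_date, isbn, copy_no — PK (genre_id) and explicit NOT NULL columns excluded).
reservations: 3 nullable (reservation_id, status, pages — PK (subject) and explicit NOT NULL columns excluded).
Total: 6 + 3 = 9.

9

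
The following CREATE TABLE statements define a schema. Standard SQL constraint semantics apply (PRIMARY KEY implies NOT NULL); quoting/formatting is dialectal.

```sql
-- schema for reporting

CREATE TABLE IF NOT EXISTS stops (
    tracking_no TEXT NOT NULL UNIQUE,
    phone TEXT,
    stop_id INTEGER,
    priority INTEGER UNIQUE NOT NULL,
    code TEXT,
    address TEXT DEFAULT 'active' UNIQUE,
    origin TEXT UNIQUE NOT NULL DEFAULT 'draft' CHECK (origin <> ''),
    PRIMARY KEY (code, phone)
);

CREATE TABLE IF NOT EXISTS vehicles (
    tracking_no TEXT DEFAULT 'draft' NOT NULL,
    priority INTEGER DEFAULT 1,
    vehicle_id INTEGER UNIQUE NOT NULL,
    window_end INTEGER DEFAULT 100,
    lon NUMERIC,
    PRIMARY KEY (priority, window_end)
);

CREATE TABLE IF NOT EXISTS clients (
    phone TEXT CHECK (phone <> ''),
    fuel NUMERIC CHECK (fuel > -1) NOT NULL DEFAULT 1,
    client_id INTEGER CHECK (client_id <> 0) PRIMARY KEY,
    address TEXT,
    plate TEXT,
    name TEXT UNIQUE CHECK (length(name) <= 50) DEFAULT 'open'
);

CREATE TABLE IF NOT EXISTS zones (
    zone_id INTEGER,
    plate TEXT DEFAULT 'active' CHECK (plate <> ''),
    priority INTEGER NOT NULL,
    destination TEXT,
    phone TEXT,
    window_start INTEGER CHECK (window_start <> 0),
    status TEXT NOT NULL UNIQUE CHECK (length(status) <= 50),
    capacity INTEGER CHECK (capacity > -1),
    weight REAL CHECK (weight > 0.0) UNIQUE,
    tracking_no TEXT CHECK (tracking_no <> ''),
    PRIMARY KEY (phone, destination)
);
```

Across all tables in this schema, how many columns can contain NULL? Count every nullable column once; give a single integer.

stops: 2 nullable (stop_id, address — PK (code, phone) and explicit NOT NULL columns excluded).
vehicles: 1 nullable (lon — PK (priority, window_end) and explicit NOT NULL columns excluded).
clients: 4 nullable (phone, address, plate, name — PK (client_id) and explicit NOT NULL columns excluded).
zones: 6 nullable (zone_id, plate, window_start, capacity, weight, tracking_no — PK (phone, destination) and explicit NOT NULL columns excluded).
Total: 2 + 1 + 4 + 6 = 13.

13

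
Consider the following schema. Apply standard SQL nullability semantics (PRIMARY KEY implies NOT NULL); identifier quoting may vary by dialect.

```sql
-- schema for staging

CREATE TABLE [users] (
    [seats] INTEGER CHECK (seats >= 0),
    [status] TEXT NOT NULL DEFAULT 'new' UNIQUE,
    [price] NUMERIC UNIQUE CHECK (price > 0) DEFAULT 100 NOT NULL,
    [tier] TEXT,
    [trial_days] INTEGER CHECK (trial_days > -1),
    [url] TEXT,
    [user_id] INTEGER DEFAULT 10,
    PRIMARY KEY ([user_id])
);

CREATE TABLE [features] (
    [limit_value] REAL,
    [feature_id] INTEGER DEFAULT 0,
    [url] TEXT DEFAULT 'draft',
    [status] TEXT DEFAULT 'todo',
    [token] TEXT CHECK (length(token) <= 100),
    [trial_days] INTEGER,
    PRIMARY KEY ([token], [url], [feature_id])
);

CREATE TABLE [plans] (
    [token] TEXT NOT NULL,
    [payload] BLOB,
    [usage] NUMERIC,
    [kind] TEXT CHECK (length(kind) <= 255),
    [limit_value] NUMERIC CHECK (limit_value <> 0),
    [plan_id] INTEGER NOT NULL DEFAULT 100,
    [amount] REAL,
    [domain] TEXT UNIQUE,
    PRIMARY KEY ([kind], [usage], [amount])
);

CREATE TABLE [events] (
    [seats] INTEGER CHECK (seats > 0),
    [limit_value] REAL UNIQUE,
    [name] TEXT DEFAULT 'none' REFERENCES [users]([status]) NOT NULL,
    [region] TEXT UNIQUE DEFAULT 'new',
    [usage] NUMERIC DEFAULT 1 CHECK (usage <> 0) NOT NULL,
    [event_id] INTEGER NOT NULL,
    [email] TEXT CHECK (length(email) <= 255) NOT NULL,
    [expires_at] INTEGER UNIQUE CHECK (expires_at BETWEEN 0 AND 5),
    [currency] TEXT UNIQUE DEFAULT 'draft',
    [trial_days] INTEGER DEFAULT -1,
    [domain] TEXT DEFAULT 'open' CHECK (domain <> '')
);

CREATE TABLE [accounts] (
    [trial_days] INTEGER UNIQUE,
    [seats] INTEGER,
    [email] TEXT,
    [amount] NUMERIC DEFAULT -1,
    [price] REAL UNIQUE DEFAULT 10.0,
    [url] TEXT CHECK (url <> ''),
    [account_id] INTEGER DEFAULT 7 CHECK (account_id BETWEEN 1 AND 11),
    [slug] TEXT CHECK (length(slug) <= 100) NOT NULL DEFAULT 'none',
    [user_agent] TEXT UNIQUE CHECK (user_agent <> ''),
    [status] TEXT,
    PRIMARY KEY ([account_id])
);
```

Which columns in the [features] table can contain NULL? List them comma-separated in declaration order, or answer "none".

- limit_value: no NOT NULL constraint applies → nullable.
- feature_id: part of the PRIMARY KEY, which implies NOT NULL → not nullable.
- url: part of the PRIMARY KEY, which implies NOT NULL → not nullable.
- status: DEFAULT only fills an omitted column; an explicit NULL is still allowed → nullable.
- token: part of the PRIMARY KEY, which implies NOT NULL → not nullable.
- trial_days: no NOT NULL constraint applies → nullable.

limit_value, status, trial_days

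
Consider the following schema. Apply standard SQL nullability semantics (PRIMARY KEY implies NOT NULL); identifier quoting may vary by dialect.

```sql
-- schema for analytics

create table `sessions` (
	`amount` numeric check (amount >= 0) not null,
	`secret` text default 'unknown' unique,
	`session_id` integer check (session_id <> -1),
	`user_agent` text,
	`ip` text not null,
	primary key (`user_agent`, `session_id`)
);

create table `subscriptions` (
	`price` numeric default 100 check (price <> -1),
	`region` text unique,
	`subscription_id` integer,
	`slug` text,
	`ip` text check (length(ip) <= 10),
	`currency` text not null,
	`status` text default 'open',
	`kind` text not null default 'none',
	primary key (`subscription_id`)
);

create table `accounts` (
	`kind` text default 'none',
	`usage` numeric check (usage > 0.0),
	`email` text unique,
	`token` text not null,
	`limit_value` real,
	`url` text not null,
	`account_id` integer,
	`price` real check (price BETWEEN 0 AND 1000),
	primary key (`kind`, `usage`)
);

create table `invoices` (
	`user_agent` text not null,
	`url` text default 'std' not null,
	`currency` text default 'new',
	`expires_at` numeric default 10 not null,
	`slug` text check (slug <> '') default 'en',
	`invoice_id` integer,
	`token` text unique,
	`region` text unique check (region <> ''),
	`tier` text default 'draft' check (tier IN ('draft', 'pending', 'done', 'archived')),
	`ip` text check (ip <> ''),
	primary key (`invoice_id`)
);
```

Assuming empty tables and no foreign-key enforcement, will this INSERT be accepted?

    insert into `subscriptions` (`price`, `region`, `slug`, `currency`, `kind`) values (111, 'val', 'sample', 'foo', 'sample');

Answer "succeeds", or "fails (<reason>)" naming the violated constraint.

subscription_id is omitted from the column list and has no DEFAULT, so it would receive NULL.
But subscription_id is part of the PRIMARY KEY (implied NOT NULL).

fails (NOT NULL on subscription_id)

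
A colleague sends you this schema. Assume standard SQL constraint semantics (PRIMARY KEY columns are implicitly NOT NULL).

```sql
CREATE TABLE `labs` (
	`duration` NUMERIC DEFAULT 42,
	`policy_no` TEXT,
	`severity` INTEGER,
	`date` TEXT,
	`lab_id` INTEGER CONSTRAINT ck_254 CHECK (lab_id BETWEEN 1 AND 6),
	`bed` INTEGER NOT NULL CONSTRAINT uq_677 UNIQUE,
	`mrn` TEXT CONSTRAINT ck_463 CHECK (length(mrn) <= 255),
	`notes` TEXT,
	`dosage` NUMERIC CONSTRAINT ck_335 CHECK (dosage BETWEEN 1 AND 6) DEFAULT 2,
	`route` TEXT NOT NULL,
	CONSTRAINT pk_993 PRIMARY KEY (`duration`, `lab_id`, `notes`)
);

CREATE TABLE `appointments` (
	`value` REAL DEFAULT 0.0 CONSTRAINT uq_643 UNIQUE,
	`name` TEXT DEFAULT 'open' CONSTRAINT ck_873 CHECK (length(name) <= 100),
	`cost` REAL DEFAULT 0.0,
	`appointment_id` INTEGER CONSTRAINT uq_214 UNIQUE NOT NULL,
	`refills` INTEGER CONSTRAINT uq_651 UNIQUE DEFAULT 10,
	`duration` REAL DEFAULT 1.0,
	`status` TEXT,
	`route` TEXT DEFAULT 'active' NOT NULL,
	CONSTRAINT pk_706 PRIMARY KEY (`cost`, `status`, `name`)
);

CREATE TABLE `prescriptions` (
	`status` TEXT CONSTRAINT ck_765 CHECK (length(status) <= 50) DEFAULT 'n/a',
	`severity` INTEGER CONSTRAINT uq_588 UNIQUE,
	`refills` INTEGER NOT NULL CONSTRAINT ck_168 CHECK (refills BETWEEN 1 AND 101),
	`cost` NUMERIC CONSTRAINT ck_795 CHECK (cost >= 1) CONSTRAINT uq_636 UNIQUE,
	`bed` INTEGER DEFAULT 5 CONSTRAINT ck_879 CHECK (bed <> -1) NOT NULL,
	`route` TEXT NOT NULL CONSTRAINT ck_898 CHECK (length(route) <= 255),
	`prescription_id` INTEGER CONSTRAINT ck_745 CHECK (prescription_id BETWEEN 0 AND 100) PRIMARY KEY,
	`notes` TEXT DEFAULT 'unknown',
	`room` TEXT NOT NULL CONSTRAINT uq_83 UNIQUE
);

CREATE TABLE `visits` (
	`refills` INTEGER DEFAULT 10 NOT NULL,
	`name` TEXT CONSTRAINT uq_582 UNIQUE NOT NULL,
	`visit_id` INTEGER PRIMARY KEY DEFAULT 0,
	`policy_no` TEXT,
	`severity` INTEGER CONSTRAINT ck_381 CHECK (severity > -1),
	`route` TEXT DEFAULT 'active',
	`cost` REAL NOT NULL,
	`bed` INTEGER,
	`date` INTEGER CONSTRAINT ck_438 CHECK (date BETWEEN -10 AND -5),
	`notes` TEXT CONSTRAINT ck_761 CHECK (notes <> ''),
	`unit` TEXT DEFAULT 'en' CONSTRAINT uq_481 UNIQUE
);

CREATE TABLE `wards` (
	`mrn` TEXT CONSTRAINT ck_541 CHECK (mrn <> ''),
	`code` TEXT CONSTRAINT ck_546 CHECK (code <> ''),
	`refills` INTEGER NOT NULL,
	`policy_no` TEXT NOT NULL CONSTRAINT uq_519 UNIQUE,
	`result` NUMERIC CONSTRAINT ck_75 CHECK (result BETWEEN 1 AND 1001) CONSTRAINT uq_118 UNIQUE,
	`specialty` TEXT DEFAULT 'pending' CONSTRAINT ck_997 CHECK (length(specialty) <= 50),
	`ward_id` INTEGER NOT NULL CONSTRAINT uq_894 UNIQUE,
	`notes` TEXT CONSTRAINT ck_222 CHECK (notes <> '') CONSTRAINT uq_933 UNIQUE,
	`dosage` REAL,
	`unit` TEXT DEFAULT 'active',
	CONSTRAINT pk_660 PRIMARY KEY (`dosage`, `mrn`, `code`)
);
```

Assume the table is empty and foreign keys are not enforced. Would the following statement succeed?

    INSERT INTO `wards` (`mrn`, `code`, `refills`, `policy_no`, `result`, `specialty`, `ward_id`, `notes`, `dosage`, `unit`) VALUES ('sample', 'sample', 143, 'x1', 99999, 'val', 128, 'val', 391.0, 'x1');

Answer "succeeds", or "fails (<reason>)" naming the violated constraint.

The value 99999 for result violates CHECK (result BETWEEN 1 AND 1001).

fails (CHECK on result)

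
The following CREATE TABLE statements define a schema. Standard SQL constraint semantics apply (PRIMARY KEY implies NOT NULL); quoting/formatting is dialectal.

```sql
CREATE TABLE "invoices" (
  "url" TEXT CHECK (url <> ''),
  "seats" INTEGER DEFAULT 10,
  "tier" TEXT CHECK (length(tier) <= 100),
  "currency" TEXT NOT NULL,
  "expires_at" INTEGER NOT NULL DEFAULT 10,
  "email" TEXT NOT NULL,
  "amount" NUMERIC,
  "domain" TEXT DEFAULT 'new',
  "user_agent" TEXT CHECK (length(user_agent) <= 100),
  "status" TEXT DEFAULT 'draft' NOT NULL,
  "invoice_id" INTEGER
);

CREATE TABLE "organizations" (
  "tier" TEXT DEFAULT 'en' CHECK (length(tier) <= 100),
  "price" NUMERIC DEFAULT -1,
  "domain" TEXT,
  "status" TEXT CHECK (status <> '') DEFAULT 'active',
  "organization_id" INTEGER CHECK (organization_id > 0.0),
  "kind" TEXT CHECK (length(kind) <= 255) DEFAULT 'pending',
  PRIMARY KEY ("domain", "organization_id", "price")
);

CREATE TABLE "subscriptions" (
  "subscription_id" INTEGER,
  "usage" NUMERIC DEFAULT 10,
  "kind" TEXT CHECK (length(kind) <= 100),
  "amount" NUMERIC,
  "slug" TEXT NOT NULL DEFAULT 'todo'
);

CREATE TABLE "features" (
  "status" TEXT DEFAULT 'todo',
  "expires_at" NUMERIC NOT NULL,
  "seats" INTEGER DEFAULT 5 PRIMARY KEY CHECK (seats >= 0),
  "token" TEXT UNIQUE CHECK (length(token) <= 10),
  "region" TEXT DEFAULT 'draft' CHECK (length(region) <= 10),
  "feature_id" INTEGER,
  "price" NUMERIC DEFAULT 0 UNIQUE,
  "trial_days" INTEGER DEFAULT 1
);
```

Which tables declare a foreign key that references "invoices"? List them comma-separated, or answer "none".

none

No REFERENCES clause anywhere in the schema names invoices.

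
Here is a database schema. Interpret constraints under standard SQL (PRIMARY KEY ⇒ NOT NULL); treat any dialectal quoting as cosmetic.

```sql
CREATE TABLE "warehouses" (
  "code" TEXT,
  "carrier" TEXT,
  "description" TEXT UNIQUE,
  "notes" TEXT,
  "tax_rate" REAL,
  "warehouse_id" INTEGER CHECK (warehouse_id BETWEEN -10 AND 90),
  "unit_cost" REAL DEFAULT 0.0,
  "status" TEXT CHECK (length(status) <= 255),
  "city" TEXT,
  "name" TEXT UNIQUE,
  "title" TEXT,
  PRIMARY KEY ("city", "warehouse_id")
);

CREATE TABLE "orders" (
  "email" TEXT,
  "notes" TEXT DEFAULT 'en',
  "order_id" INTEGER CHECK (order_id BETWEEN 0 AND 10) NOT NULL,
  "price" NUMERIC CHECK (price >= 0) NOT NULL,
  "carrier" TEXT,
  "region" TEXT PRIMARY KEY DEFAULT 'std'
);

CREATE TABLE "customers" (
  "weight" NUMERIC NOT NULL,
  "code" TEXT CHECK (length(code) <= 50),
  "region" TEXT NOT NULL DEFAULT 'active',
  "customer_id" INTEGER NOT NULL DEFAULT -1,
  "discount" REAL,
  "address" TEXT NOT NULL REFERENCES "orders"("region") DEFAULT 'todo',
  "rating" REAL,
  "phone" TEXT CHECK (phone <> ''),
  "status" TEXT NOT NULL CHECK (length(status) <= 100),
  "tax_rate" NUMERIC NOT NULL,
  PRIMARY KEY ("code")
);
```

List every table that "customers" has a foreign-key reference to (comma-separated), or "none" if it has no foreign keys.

orders

- address REFERENCES orders(region).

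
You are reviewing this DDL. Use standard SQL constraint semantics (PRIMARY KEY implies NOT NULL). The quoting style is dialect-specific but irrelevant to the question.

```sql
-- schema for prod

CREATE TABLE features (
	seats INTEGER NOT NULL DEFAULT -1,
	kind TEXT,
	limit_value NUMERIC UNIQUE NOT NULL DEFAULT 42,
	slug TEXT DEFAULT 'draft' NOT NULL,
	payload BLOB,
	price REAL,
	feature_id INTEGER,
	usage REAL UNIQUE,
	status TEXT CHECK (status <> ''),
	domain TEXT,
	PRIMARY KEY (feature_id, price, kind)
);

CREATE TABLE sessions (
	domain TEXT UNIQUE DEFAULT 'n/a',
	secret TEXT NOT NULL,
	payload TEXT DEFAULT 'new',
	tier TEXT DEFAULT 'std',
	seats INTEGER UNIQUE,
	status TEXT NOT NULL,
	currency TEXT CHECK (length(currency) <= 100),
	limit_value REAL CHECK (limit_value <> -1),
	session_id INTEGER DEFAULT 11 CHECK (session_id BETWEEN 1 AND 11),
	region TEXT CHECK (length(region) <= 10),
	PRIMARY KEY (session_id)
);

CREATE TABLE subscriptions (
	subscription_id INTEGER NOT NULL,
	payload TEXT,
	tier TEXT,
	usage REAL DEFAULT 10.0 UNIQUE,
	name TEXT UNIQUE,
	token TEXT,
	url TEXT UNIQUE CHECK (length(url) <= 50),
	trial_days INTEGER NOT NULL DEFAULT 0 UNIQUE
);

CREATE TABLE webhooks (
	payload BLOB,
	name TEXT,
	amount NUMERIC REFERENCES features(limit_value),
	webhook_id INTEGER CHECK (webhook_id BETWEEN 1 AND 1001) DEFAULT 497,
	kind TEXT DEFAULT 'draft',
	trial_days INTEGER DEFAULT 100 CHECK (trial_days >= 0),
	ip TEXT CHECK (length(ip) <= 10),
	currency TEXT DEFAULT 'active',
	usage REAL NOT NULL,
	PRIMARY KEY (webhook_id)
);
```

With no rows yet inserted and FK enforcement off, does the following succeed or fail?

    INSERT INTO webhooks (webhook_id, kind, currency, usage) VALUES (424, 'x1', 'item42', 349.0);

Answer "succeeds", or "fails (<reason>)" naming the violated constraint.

NOT NULL columns: usage is supplied; webhook_id is supplied.
CHECK constraints: 424 satisfies (webhook_id BETWEEN 1 AND 1001).
No constraint is violated.

succeeds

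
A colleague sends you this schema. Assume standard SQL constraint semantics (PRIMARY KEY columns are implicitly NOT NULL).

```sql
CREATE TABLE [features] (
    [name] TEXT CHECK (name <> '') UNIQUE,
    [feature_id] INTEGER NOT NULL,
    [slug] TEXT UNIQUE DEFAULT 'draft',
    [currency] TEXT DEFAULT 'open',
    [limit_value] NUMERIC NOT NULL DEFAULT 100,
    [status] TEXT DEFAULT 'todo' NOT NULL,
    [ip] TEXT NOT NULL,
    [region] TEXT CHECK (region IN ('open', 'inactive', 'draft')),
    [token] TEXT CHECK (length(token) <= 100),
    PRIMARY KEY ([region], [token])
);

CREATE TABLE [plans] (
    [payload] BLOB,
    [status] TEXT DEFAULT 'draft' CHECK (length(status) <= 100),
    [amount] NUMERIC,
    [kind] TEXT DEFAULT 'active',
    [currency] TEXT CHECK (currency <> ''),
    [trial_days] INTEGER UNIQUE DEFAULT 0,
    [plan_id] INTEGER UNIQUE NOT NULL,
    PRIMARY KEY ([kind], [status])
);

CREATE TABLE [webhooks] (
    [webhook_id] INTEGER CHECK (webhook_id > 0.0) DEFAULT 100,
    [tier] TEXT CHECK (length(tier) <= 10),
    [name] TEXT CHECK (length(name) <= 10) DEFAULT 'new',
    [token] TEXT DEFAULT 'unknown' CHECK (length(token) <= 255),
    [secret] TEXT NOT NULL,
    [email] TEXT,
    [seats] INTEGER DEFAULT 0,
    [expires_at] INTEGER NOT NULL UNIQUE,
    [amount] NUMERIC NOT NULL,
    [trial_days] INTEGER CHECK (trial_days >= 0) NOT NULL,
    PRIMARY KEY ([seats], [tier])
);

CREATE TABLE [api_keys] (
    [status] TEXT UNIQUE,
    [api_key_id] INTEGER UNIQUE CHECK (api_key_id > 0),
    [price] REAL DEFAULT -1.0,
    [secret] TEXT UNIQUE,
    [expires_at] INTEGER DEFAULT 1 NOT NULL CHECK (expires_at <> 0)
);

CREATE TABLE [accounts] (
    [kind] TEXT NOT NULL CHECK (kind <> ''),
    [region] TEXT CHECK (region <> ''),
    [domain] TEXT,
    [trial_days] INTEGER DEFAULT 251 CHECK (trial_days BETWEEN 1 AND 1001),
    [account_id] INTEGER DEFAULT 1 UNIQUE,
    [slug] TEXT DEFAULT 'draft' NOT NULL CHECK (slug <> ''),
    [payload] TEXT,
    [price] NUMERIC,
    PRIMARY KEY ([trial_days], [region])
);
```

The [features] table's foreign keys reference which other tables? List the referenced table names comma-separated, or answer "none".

No column in features has a REFERENCES clause.

none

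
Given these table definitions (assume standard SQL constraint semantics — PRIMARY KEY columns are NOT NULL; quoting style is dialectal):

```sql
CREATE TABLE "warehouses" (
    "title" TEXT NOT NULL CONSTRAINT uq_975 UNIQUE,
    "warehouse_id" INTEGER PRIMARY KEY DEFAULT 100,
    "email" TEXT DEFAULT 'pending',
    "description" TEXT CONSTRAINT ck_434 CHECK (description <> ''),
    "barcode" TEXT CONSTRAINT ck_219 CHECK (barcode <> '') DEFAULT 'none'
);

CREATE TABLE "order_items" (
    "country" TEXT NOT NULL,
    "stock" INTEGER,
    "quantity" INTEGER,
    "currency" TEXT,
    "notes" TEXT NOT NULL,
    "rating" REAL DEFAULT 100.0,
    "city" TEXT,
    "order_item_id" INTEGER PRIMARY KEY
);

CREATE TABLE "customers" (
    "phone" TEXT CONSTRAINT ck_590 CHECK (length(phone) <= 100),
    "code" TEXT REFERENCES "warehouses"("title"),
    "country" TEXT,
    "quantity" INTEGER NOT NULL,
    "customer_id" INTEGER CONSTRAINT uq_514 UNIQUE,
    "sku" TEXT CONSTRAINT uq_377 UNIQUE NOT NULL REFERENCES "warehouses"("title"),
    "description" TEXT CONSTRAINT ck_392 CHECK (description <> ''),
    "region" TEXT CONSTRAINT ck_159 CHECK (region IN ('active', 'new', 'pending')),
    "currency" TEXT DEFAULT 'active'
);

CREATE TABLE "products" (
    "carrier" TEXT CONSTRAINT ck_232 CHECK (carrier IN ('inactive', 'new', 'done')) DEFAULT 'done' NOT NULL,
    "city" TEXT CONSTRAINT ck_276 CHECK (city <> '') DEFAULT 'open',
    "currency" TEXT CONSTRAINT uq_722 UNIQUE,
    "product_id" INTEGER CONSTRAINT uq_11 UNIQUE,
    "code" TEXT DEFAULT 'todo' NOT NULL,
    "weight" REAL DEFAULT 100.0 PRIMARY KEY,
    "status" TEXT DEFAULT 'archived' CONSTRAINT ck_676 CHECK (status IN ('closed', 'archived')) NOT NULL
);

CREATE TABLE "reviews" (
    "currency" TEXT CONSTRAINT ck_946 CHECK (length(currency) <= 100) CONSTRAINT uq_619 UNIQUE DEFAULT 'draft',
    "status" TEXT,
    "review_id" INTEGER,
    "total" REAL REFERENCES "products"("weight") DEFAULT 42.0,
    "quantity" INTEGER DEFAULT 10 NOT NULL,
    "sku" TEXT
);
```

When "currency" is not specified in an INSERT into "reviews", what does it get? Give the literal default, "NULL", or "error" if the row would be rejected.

'draft'

currency has an explicit DEFAULT 'draft'.
When the column is omitted from an INSERT, that default is used.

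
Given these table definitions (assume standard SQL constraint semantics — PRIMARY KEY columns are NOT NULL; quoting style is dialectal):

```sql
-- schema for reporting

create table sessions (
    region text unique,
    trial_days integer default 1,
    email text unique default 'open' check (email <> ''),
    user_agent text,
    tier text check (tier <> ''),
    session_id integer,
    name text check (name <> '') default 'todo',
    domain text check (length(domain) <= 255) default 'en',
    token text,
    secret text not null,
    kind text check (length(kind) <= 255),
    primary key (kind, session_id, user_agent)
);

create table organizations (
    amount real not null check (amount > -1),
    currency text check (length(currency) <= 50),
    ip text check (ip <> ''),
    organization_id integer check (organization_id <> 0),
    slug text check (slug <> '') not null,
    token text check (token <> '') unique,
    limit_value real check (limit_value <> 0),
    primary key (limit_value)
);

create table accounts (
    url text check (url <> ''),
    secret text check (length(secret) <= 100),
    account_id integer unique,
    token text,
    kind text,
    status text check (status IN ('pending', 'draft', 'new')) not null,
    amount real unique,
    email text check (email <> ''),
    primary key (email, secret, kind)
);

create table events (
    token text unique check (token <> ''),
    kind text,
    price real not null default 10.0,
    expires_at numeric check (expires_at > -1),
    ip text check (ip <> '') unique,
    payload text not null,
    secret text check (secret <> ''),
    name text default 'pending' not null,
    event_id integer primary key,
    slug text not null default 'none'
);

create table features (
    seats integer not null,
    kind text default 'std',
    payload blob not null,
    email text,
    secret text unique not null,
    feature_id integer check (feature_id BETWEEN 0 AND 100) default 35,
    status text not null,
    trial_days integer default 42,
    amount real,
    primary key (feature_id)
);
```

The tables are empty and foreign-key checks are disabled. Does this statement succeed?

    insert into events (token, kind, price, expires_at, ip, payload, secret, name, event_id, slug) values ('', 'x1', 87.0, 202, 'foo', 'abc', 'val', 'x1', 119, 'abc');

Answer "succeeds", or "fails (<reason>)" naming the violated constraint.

fails (CHECK on token)

The value '' for token violates CHECK (token <> '').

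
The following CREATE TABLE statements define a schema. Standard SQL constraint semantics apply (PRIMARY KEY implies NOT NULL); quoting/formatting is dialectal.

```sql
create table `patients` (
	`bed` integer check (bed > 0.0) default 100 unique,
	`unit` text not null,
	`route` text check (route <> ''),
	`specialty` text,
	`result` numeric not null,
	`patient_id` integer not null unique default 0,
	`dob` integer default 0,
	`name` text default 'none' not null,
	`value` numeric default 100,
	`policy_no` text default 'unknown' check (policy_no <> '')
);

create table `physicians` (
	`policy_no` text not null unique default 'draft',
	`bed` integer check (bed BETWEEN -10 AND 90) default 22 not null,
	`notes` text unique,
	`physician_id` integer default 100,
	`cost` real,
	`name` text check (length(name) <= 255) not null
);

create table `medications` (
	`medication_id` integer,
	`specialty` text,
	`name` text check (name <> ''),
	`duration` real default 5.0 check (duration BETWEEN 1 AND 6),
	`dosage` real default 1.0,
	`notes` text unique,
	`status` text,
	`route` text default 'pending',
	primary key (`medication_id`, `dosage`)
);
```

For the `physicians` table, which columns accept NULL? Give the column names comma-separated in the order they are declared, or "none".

notes, physician_id, cost

- policy_no: declared NOT NULL → not nullable.
- bed: declared NOT NULL → not nullable.
- notes: UNIQUE does not imply NOT NULL → nullable.
- physician_id: DEFAULT only fills an omitted column; an explicit NULL is still allowed → nullable.
- cost: no NOT NULL constraint applies → nullable.
- name: declared NOT NULL → not nullable.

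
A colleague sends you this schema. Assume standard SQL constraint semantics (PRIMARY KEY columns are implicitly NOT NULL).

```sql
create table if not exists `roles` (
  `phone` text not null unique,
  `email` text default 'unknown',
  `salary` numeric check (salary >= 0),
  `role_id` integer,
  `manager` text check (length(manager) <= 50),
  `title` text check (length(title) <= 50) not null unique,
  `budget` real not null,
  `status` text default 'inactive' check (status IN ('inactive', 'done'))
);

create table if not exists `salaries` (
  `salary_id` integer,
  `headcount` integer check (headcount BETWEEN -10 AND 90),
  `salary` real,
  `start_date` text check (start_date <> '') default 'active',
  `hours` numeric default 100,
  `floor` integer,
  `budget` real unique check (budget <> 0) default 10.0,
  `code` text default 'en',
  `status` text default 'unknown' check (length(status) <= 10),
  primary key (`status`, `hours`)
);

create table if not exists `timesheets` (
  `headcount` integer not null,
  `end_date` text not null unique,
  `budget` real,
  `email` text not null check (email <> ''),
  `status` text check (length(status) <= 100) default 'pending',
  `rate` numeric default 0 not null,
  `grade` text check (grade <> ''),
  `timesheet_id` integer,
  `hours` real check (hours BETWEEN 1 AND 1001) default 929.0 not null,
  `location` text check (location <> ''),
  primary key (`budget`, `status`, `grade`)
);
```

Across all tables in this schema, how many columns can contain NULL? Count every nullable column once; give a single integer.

roles: 5 nullable (email, salary, role_id, manager, status — PK none and explicit NOT NULL columns excluded).
salaries: 7 nullable (salary_id, headcount, salary, start_date, floor, budget, code — PK (status, hours) and explicit NOT NULL columns excluded).
timesheets: 2 nullable (timesheet_id, location — PK (budget, status, grade) and explicit NOT NULL columns excluded).
Total: 5 + 7 + 2 = 14.

14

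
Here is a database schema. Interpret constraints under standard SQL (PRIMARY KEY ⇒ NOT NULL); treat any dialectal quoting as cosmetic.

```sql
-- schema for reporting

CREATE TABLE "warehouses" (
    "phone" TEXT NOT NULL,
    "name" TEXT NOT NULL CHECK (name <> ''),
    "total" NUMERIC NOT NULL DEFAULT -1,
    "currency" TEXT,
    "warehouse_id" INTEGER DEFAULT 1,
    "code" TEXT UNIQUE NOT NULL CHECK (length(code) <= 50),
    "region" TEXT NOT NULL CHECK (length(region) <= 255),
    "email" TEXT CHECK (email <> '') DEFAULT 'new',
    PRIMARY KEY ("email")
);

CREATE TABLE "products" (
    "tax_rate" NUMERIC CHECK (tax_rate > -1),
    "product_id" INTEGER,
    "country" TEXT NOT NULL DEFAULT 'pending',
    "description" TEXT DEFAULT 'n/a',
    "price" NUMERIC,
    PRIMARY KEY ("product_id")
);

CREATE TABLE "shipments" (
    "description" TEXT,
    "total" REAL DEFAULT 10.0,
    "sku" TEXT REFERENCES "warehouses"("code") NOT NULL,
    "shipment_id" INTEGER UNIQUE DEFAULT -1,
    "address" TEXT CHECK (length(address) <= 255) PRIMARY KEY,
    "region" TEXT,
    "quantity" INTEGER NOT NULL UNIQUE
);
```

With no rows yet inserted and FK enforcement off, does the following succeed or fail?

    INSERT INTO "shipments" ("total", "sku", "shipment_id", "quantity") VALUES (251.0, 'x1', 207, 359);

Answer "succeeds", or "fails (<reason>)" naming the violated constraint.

fails (NOT NULL on address)

address is omitted from the column list and has no DEFAULT, so it would receive NULL.
But address is part of the PRIMARY KEY (implied NOT NULL).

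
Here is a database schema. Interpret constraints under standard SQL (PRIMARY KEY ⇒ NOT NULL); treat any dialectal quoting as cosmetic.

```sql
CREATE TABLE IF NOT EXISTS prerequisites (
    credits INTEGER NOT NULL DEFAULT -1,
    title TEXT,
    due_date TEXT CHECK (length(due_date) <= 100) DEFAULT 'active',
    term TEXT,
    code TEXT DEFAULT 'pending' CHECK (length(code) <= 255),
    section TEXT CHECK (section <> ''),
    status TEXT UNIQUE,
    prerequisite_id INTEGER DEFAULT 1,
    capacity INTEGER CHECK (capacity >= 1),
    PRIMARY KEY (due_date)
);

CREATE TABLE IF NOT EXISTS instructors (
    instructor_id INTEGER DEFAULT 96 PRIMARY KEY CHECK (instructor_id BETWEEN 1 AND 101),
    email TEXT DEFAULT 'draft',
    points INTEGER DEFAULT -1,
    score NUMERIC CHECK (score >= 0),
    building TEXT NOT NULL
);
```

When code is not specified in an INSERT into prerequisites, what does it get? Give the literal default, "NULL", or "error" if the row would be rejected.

code has an explicit DEFAULT 'pending'.
When the column is omitted from an INSERT, that default is used.

'pending'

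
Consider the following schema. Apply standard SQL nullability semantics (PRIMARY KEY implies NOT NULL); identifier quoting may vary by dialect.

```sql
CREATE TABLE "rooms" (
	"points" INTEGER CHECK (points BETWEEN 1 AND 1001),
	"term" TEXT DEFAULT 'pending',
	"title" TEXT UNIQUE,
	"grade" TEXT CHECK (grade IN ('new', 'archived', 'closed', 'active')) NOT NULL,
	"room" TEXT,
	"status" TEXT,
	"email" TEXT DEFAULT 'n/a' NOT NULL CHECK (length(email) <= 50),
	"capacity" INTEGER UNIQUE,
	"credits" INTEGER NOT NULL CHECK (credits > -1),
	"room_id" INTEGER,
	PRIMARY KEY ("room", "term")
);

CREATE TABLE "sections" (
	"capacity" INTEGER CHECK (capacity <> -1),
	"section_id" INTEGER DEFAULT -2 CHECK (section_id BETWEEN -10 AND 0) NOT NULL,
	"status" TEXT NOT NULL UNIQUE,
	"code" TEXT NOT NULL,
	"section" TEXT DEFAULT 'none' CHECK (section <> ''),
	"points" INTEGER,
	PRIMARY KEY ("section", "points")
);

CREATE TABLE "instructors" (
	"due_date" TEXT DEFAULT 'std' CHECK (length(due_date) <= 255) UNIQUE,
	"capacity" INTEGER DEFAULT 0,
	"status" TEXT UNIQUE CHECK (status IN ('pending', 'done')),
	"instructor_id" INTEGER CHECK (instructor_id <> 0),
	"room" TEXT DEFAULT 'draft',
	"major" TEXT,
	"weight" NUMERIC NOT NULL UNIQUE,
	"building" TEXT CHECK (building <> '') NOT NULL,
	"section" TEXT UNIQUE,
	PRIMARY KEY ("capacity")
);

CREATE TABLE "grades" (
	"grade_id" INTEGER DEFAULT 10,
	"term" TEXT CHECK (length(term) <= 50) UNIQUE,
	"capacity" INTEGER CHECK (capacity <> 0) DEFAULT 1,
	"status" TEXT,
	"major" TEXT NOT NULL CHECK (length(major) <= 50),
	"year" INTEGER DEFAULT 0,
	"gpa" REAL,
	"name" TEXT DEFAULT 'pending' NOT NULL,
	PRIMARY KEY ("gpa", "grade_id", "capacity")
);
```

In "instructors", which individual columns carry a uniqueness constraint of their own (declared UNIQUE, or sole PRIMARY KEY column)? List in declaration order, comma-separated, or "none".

due_date, capacity, status, weight, section

- due_date: declared UNIQUE → unique.
- capacity: single-column PRIMARY KEY → unique.
- status: declared UNIQUE → unique.
- instructor_id: no UNIQUE or single-column PK constraint.
- room: no UNIQUE or single-column PK constraint.
- major: no UNIQUE or single-column PK constraint.
- weight: declared UNIQUE → unique.
- building: no UNIQUE or single-column PK constraint.
- section: declared UNIQUE → unique.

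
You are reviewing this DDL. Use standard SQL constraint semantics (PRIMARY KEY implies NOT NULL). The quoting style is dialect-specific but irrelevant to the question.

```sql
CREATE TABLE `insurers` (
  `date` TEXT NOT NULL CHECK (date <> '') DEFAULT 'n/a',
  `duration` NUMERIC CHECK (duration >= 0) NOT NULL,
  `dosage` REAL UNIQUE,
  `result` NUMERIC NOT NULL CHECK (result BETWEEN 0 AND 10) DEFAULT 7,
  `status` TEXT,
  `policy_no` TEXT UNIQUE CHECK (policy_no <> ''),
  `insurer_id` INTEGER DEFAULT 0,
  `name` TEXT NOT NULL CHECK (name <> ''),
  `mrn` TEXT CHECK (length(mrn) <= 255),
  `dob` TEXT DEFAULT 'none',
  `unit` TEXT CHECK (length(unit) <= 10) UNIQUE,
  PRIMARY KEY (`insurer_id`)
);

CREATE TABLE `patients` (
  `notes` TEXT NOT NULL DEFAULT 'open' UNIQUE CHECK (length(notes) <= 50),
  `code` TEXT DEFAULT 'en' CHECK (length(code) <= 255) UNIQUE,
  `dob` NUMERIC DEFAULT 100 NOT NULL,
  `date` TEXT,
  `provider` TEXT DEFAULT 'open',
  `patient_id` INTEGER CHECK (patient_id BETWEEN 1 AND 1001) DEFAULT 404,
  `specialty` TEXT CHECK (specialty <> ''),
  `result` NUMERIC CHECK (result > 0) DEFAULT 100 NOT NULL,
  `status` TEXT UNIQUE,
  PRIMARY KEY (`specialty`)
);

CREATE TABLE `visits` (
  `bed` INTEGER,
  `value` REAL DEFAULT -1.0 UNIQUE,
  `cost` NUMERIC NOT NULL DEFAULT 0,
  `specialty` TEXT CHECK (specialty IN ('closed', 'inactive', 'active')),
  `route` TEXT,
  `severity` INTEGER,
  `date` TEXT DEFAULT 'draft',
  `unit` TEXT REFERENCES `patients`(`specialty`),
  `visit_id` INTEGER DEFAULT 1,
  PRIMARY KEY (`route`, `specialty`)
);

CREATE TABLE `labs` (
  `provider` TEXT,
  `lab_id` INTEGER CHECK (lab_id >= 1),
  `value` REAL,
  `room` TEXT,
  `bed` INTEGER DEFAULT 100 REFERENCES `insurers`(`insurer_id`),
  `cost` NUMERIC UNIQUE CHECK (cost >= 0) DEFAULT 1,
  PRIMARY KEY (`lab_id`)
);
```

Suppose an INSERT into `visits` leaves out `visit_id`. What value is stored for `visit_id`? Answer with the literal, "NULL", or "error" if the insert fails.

visit_id has an explicit DEFAULT 1.
When the column is omitted from an INSERT, that default is used.

1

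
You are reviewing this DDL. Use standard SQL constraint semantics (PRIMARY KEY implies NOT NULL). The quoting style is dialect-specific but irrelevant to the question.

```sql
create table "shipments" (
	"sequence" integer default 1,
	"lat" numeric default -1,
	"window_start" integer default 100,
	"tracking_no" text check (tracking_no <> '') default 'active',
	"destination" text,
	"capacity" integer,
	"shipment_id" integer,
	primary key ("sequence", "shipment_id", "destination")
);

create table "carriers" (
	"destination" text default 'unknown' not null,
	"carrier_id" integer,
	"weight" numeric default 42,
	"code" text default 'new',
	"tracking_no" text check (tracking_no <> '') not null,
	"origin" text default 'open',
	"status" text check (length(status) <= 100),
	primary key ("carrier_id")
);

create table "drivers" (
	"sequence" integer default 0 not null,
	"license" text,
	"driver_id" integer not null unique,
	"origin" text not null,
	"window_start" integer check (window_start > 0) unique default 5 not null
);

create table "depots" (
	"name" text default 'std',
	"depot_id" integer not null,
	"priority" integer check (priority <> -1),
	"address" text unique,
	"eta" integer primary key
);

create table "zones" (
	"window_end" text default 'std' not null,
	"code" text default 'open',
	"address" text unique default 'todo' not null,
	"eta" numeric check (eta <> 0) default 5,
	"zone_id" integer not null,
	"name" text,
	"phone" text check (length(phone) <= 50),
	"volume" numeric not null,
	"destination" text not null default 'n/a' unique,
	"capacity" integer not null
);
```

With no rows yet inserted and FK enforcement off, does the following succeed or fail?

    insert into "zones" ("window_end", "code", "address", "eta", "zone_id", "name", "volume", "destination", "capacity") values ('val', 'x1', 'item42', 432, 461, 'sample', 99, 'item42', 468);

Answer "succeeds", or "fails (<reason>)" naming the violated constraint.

NOT NULL columns: address is supplied; capacity is supplied; destination is supplied; volume is supplied; window_end is supplied; zone_id is supplied.
CHECK constraints: 432 satisfies (eta <> 0).
No constraint is violated.

succeeds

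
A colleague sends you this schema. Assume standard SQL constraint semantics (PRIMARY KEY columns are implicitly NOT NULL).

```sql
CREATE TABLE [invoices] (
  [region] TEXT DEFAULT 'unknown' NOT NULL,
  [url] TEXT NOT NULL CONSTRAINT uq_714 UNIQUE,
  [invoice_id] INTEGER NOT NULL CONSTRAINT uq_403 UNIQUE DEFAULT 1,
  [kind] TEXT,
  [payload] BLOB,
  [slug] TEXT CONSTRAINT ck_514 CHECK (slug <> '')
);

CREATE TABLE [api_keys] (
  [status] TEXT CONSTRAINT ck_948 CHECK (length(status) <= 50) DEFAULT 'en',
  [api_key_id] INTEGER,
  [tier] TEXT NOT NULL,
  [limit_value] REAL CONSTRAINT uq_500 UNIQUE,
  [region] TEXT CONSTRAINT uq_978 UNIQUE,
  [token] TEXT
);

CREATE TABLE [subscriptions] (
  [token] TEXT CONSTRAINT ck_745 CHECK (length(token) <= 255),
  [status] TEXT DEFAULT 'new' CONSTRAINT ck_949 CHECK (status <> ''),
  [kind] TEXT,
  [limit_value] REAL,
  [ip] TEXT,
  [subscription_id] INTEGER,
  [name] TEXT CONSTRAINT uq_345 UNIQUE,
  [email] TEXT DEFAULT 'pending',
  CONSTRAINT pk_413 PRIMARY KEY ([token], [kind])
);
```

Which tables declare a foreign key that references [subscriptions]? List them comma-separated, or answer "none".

none

No REFERENCES clause anywhere in the schema names subscriptions.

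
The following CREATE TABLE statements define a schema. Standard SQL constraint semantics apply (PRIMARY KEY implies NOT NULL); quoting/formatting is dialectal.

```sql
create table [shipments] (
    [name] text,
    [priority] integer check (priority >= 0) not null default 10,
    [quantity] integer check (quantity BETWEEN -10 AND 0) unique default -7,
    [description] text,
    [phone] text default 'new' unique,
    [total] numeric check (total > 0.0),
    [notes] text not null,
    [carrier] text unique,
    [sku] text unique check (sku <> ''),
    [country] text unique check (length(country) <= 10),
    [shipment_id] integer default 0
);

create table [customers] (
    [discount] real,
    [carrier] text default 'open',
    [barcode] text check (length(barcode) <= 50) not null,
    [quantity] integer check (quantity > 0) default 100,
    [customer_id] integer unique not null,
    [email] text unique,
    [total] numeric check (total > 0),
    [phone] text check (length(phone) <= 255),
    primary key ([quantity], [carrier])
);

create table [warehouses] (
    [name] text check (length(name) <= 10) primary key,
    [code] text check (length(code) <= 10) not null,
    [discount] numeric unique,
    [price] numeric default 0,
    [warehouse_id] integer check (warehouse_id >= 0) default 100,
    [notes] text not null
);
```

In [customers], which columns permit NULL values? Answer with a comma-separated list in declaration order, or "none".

- discount: no NOT NULL constraint applies → nullable.
- carrier: part of the PRIMARY KEY, which implies NOT NULL → not nullable.
- barcode: declared NOT NULL → not nullable.
- quantity: part of the PRIMARY KEY, which implies NOT NULL → not nullable.
- customer_id: declared NOT NULL → not nullable.
- email: UNIQUE does not imply NOT NULL → nullable.
- total: CHECK does not forbid NULL (a CHECK constraint passes when its expression is NULL) → nullable.
- phone: CHECK does not forbid NULL (a CHECK constraint passes when its expression is NULL) → nullable.

discount, email, total, phone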